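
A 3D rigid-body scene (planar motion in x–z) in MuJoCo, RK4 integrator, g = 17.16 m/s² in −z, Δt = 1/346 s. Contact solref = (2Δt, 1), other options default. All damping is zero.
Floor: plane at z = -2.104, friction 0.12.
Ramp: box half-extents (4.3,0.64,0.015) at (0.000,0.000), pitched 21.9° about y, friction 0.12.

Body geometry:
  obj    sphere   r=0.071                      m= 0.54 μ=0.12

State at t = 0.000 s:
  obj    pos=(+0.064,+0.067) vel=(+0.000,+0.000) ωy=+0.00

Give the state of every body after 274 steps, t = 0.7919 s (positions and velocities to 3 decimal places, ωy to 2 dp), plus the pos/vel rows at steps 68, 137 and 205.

State at t = 0.7919 s:
  obj    pos=(+1.394,-0.468) vel=(+3.359,-1.350) ωy=+50.98

Key-timestep trajectory:
   step    t(s)  obj.x    obj.z    obj.vx   obj.vz 
     68  0.1965   +0.146  +0.034  +0.834  -0.335
    137  0.3960   +0.397  -0.067  +1.680  -0.675
    205  0.5925   +0.809  -0.232  +2.514  -1.010


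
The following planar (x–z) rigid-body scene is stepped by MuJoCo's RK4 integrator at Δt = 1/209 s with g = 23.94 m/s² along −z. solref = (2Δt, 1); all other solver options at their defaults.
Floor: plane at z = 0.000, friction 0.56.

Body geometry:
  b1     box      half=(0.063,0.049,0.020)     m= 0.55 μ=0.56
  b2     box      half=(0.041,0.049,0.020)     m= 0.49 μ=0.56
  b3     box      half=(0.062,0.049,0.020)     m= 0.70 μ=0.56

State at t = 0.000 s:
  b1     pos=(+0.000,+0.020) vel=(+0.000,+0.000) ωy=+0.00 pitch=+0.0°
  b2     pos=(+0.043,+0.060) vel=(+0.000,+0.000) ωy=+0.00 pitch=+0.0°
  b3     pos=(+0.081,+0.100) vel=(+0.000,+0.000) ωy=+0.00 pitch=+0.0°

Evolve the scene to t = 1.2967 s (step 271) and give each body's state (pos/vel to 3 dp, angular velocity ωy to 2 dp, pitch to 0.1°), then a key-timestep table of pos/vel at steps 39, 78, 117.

State at t = 1.2967 s:
  b1     pos=(+0.000,+0.020) vel=(+0.000,+0.000) ωy=+0.00 pitch=+0.0°
  b2     pos=(+0.099,+0.041) vel=(+0.000,+0.000) ωy=+0.00 pitch=+90.0°
  b3     pos=(+0.254,+0.020) vel=(+0.000,+0.000) ωy=+0.00 pitch=+180.0°

Key-timestep trajectory:
   step    t(s)  b1.x    b1.z    b1.vx   b1.vz   b2.x    b2.z    b2.vx   b2.vz   b3.x    b3.z    b3.vx   b3.vz 
     39  0.1866   +0.000  +0.020  -0.001  +0.000   +0.059  +0.068  +0.325  +0.017   +0.115  +0.075  +0.456  -0.610
     78  0.3732   +0.000  +0.020  +0.000  +0.000   +0.098  +0.041  -0.044  +0.025   +0.163  +0.063  +0.364  -0.086
    117  0.5598   +0.000  +0.020  +0.000  +0.000   +0.099  +0.041  +0.000  +0.000   +0.202  +0.063  +0.294  -0.064


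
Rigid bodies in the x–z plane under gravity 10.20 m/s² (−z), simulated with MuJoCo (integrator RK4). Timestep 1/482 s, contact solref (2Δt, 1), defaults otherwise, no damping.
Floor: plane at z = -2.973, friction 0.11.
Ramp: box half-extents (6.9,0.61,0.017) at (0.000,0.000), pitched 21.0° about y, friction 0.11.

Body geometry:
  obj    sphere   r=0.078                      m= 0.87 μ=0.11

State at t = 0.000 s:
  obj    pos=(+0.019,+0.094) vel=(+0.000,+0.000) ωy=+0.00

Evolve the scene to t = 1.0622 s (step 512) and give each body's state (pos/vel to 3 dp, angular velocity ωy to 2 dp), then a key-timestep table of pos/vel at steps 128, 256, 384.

State at t = 1.0622 s:
  obj    pos=(+1.397,-0.434) vel=(+2.590,-0.994) ωy=+35.53

Key-timestep trajectory:
   step    t(s)  obj.x    obj.z    obj.vx   obj.vz 
    128  0.2656   +0.106  +0.061  +0.651  -0.248
    256  0.5311   +0.365  -0.038  +1.297  -0.497
    384  0.7967   +0.795  -0.203  +1.942  -0.751


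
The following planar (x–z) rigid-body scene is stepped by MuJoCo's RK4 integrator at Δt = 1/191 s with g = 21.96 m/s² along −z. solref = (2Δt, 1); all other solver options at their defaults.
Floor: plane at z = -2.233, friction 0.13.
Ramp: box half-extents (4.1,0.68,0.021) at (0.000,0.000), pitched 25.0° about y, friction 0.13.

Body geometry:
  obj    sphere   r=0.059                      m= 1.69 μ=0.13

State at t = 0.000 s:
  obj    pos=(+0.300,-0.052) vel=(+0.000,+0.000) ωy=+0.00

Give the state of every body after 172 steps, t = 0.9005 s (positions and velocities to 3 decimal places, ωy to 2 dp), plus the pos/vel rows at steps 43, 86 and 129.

State at t = 0.9005 s:
  obj    pos=(+2.761,-1.199) vel=(+5.471,-2.527) ωy=+98.69

Key-timestep trajectory:
   step    t(s)  obj.x    obj.z    obj.vx   obj.vz 
     43  0.2251   +0.454  -0.124  +1.359  -0.661
     86  0.4503   +0.916  -0.339  +2.733  -1.274
    129  0.6754   +1.685  -0.697  +4.104  -1.894


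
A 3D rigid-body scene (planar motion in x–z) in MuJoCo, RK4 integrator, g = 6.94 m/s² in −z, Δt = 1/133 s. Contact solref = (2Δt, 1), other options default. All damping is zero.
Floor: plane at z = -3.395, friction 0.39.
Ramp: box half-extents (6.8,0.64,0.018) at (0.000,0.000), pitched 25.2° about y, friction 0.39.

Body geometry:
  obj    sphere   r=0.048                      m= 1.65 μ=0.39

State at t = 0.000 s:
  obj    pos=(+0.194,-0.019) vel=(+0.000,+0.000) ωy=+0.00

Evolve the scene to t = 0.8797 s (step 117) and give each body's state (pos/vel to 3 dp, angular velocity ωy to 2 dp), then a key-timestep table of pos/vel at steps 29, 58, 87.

State at t = 0.8797 s:
  obj    pos=(+0.933,-0.366) vel=(+1.680,-0.791) ωy=+38.67

Key-timestep trajectory:
   step    t(s)  obj.x    obj.z    obj.vx   obj.vz 
     29  0.2180   +0.240  -0.040  +0.416  -0.196
     58  0.4361   +0.376  -0.104  +0.833  -0.392
     87  0.6541   +0.603  -0.211  +1.249  -0.588


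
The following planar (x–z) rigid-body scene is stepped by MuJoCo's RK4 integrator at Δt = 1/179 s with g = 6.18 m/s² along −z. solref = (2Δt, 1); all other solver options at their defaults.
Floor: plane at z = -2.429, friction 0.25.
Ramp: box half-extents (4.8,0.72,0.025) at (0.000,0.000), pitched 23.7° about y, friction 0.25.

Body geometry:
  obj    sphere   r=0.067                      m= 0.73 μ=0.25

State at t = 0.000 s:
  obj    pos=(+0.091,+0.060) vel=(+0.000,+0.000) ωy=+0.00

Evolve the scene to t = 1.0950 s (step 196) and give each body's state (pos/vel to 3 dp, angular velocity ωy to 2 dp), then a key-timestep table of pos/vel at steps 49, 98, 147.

State at t = 1.0950 s:
  obj    pos=(+1.065,-0.367) vel=(+1.779,-0.781) ωy=+28.99

Key-timestep trajectory:
   step    t(s)  obj.x    obj.z    obj.vx   obj.vz 
     49  0.2737   +0.152  +0.034  +0.445  -0.195
     98  0.5475   +0.335  -0.046  +0.890  -0.390
    147  0.8212   +0.639  -0.180  +1.334  -0.586


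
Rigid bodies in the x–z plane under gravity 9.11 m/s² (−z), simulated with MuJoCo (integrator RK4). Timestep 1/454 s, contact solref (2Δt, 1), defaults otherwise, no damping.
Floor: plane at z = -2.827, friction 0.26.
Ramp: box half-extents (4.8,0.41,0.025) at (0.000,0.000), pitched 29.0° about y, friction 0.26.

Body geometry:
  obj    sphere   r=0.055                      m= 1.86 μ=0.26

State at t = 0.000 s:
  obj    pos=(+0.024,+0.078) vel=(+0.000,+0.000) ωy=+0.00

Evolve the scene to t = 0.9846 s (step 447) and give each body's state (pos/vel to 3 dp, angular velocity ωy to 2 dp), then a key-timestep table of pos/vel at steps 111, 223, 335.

State at t = 0.9846 s:
  obj    pos=(+1.362,-0.663) vel=(+2.717,-1.506) ωy=+56.47

Key-timestep trajectory:
   step    t(s)  obj.x    obj.z    obj.vx   obj.vz 
    111  0.2445   +0.107  +0.032  +0.675  -0.374
    223  0.4912   +0.357  -0.106  +1.355  -0.751
    335  0.7379   +0.775  -0.338  +2.036  -1.129


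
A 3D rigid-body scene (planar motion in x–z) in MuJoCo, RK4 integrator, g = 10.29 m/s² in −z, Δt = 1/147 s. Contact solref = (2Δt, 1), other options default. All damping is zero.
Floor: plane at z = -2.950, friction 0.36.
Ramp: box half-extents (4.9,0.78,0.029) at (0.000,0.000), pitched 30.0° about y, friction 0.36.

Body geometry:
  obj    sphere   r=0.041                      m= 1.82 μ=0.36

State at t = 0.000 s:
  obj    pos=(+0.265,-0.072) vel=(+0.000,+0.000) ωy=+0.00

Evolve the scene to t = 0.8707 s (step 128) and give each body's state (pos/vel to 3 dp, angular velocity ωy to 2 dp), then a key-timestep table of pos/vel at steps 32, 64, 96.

State at t = 0.8707 s:
  obj    pos=(+1.472,-0.769) vel=(+2.771,-1.600) ωy=+78.03

Key-timestep trajectory:
   step    t(s)  obj.x    obj.z    obj.vx   obj.vz 
     32  0.2177   +0.340  -0.116  +0.693  -0.400
     64  0.4354   +0.567  -0.246  +1.386  -0.800
     96  0.6531   +0.944  -0.464  +2.078  -1.200


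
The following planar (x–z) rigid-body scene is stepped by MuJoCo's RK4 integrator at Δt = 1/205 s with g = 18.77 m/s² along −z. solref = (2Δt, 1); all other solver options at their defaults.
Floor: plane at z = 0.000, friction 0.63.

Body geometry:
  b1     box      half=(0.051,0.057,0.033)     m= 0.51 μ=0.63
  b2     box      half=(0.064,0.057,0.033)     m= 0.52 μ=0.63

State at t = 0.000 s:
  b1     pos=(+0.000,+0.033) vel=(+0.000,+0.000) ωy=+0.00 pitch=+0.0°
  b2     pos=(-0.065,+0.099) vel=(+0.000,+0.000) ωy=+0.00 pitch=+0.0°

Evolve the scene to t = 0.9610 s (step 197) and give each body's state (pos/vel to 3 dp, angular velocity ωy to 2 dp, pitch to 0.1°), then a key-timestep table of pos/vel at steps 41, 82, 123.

State at t = 0.9610 s:
  b1     pos=(+0.000,+0.033) vel=(+0.000,+0.000) ωy=+0.00 pitch=+0.0°
  b2     pos=(-0.129,+0.064) vel=(+0.000,+0.000) ωy=+0.00 pitch=-90.0°

Key-timestep trajectory:
   step    t(s)  b1.x    b1.z    b1.vx   b1.vz   b2.x    b2.z    b2.vx   b2.vz 
     41  0.2000   +0.000  +0.033  +0.000  +0.000   -0.115  +0.069  -0.453  -0.125
     82  0.4000   +0.000  +0.033  +0.000  +0.000   -0.147  +0.070  +0.124  -0.026
    123  0.6000   +0.000  +0.033  +0.000  +0.000   -0.131  +0.064  -0.136  +0.089


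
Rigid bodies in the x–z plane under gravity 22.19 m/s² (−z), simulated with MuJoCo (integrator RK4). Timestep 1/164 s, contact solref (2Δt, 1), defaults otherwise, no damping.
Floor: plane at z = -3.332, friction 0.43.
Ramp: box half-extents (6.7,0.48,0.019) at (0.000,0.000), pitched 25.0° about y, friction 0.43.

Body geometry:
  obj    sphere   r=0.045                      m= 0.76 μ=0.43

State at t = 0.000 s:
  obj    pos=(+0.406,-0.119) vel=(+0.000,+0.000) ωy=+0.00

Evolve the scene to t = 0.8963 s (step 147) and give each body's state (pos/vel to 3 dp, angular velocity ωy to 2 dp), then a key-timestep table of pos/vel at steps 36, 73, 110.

State at t = 0.8963 s:
  obj    pos=(+2.845,-1.256) vel=(+5.441,-2.537) ωy=+133.41

Key-timestep trajectory:
   step    t(s)  obj.x    obj.z    obj.vx   obj.vz 
     36  0.2195   +0.552  -0.187  +1.333  -0.621
     73  0.4451   +1.008  -0.399  +2.702  -1.260
    110  0.6707   +1.772  -0.756  +4.071  -1.899


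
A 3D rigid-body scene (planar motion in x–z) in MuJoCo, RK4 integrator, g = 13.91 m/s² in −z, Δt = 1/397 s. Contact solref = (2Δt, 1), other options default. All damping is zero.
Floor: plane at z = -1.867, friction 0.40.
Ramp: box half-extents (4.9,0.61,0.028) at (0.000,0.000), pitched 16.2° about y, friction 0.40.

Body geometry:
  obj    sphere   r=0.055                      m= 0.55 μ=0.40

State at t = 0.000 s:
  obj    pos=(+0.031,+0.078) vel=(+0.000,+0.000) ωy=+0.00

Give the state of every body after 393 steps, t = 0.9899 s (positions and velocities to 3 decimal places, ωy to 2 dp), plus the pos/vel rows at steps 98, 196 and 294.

State at t = 0.9899 s:
  obj    pos=(+1.335,-0.301) vel=(+2.635,-0.766) ωy=+49.89

Key-timestep trajectory:
   step    t(s)  obj.x    obj.z    obj.vx   obj.vz 
     98  0.2469   +0.112  +0.054  +0.657  -0.191
    196  0.4937   +0.355  -0.017  +1.314  -0.382
    294  0.7406   +0.761  -0.135  +1.971  -0.573


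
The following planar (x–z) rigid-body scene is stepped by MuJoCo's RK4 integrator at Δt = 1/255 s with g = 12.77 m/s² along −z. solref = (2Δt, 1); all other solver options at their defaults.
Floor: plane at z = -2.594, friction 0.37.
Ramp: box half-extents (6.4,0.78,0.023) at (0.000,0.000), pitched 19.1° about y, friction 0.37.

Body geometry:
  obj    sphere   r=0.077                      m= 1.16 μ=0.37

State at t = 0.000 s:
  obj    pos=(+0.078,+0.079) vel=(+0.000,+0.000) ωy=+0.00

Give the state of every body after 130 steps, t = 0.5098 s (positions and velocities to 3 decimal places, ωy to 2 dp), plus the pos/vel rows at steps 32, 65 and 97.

State at t = 0.5098 s:
  obj    pos=(+0.445,-0.048) vel=(+1.438,-0.498) ωy=+19.76

Key-timestep trajectory:
   step    t(s)  obj.x    obj.z    obj.vx   obj.vz 
     32  0.1255   +0.100  +0.071  +0.354  -0.123
     65  0.2549   +0.170  +0.047  +0.719  -0.249
     97  0.3804   +0.282  +0.008  +1.073  -0.372


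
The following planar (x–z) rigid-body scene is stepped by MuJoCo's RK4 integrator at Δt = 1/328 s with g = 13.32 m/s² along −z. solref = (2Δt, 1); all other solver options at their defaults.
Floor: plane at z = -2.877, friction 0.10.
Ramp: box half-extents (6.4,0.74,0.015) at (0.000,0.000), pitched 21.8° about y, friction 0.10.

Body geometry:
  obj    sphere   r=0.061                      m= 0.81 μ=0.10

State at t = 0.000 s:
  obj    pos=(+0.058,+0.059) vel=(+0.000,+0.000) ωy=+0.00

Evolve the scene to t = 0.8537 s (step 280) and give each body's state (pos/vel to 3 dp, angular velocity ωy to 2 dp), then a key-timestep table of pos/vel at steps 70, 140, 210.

State at t = 0.8537 s:
  obj    pos=(+1.313,-0.443) vel=(+2.937,-1.188) ωy=+43.21

Key-timestep trajectory:
   step    t(s)  obj.x    obj.z    obj.vx   obj.vz 
     70  0.2134   +0.136  +0.027  +0.732  -0.305
    140  0.4268   +0.372  -0.067  +1.471  -0.586
    210  0.6402   +0.764  -0.224  +2.208  -0.874


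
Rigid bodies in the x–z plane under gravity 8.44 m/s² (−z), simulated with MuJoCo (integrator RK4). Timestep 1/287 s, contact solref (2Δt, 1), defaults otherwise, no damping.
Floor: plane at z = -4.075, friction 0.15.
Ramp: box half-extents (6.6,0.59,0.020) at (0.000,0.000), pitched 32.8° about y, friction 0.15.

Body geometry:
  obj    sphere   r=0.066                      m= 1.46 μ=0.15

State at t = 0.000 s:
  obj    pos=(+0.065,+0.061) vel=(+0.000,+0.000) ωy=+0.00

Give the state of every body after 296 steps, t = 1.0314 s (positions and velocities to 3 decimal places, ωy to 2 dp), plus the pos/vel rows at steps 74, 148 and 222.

State at t = 1.0314 s:
  obj    pos=(+1.633,-0.950) vel=(+3.041,-1.961) ωy=+41.56

Key-timestep trajectory:
   step    t(s)  obj.x    obj.z    obj.vx   obj.vz 
     74  0.2578   +0.163  -0.003  +0.761  -0.489
    148  0.5157   +0.457  -0.192  +1.514  -0.995
    222  0.7735   +0.947  -0.508  +2.274  -1.484


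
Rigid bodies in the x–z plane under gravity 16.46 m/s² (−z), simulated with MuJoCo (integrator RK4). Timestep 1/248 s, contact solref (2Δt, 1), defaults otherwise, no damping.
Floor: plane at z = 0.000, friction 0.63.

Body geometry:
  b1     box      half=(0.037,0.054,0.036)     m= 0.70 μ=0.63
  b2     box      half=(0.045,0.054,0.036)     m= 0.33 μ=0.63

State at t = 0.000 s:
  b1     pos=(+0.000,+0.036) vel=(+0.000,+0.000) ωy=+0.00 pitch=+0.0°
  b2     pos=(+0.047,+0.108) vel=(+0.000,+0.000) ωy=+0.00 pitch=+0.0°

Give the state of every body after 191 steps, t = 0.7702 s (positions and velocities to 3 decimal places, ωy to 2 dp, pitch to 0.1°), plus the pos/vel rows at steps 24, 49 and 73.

State at t = 0.7702 s:
  b1     pos=(+0.000,+0.036) vel=(+0.000,+0.000) ωy=+0.00 pitch=+0.0°
  b2     pos=(+0.090,+0.045) vel=(+0.000,+0.000) ωy=+0.00 pitch=+90.0°

Key-timestep trajectory:
   step    t(s)  b1.x    b1.z    b1.vx   b1.vz   b2.x    b2.z    b2.vx   b2.vz 
     24  0.0968   +0.000  +0.036  +0.000  +0.000   +0.059  +0.102  +0.270  -0.197
     49  0.1976   +0.000  +0.036  +0.000  +0.000   +0.094  +0.045  +0.195  +0.269
     73  0.2944   +0.000  +0.036  +0.000  +0.000   +0.091  +0.046  -0.268  -0.194


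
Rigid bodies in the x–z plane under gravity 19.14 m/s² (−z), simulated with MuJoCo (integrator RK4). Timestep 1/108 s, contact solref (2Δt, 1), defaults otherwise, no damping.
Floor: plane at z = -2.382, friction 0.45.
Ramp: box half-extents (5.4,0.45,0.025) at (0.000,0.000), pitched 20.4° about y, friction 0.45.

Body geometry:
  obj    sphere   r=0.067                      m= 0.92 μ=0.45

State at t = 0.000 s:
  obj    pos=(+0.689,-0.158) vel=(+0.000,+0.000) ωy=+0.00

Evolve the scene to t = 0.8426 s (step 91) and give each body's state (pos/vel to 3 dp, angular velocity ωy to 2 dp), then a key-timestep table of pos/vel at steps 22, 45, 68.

State at t = 0.8426 s:
  obj    pos=(+2.274,-0.748) vel=(+3.762,-1.399) ωy=+59.92

Key-timestep trajectory:
   step    t(s)  obj.x    obj.z    obj.vx   obj.vz 
     22  0.2037   +0.782  -0.193  +0.910  -0.338
     45  0.4167   +1.077  -0.302  +1.861  -0.692
     68  0.6296   +1.574  -0.487  +2.812  -1.046


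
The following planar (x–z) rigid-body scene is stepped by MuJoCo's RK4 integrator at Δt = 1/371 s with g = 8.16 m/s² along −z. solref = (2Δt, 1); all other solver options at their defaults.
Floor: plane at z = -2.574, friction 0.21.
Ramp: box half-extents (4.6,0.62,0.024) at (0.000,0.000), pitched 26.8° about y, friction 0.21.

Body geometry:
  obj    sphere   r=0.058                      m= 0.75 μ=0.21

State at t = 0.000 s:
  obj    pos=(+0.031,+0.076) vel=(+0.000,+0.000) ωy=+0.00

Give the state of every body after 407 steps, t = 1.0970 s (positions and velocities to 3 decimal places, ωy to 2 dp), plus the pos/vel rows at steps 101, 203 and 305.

State at t = 1.0970 s:
  obj    pos=(+1.443,-0.637) vel=(+2.573,-1.300) ωy=+49.70

Key-timestep trajectory:
   step    t(s)  obj.x    obj.z    obj.vx   obj.vz 
    101  0.2722   +0.118  +0.032  +0.639  -0.323
    203  0.5472   +0.382  -0.101  +1.284  -0.648
    305  0.8221   +0.824  -0.324  +1.929  -0.974


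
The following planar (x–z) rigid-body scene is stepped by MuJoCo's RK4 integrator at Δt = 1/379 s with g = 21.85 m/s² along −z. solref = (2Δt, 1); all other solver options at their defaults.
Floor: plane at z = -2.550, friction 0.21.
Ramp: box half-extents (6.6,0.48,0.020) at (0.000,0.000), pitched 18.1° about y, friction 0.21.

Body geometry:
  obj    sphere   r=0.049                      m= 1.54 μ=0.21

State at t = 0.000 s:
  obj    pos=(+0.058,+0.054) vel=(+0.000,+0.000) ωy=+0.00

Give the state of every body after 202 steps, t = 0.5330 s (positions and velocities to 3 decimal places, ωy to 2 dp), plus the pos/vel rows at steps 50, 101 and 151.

State at t = 0.5330 s:
  obj    pos=(+0.713,-0.160) vel=(+2.457,-0.803) ωy=+52.73

Key-timestep trajectory:
   step    t(s)  obj.x    obj.z    obj.vx   obj.vz 
     50  0.1319   +0.098  +0.041  +0.608  -0.199
    101  0.2665   +0.222  +0.000  +1.228  -0.401
    151  0.3984   +0.424  -0.066  +1.836  -0.600


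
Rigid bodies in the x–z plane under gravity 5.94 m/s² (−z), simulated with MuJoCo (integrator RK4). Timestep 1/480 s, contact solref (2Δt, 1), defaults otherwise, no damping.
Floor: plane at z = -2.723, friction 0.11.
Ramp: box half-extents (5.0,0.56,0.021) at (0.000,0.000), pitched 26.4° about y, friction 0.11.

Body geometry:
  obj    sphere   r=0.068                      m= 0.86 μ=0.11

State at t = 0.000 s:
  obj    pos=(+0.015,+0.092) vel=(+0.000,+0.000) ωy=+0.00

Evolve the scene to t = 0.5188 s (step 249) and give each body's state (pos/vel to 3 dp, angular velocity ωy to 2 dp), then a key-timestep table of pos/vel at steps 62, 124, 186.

State at t = 0.5188 s:
  obj    pos=(+0.263,-0.031) vel=(+0.959,-0.464) ωy=+11.21

Key-timestep trajectory:
   step    t(s)  obj.x    obj.z    obj.vx   obj.vz 
     62  0.1292   +0.030  +0.084  +0.237  -0.119
    124  0.2583   +0.076  +0.061  +0.475  -0.237
    186  0.3875   +0.153  +0.023  +0.712  -0.358


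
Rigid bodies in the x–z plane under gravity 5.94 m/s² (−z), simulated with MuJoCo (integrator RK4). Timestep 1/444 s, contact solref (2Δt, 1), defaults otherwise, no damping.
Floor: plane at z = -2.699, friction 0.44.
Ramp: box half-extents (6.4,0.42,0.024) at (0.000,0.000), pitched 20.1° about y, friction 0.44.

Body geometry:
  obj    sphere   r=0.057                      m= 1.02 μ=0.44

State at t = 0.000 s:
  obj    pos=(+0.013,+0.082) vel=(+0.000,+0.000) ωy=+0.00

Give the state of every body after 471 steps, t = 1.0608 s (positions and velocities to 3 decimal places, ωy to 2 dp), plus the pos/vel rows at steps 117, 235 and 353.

State at t = 1.0608 s:
  obj    pos=(+0.783,-0.200) vel=(+1.453,-0.532) ωy=+27.13

Key-timestep trajectory:
   step    t(s)  obj.x    obj.z    obj.vx   obj.vz 
    117  0.2635   +0.060  +0.064  +0.361  -0.132
    235  0.5293   +0.205  +0.011  +0.725  -0.265
    353  0.7950   +0.446  -0.077  +1.089  -0.398


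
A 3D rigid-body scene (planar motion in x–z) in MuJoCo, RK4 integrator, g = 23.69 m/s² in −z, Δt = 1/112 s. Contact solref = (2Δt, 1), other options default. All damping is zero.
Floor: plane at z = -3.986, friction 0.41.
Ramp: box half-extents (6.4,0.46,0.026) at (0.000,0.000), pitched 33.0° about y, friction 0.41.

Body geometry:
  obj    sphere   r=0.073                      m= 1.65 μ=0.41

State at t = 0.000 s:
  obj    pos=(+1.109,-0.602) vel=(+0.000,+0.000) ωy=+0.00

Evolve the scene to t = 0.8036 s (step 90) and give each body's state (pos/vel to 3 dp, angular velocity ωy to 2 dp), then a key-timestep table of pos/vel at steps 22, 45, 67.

State at t = 0.8036 s:
  obj    pos=(+3.604,-2.223) vel=(+6.210,-4.033) ωy=+101.42

Key-timestep trajectory:
   step    t(s)  obj.x    obj.z    obj.vx   obj.vz 
     22  0.1964   +1.258  -0.699  +1.518  -0.986
     45  0.4018   +1.733  -1.007  +3.105  -2.017
     67  0.5982   +2.492  -1.500  +4.623  -3.002


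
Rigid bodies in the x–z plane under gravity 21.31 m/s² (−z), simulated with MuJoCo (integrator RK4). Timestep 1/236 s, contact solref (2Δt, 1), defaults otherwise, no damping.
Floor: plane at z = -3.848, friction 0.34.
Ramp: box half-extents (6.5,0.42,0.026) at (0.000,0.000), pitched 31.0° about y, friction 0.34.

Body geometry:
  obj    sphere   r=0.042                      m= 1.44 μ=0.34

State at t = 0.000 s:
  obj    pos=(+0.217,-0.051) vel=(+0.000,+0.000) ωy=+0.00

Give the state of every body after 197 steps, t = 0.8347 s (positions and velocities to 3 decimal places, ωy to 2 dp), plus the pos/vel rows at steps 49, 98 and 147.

State at t = 0.8347 s:
  obj    pos=(+2.558,-1.458) vel=(+5.609,-3.370) ωy=+155.79

Key-timestep trajectory:
   step    t(s)  obj.x    obj.z    obj.vx   obj.vz 
     49  0.2076   +0.362  -0.138  +1.395  -0.838
     98  0.4153   +0.796  -0.399  +2.791  -1.677
    147  0.6229   +1.521  -0.834  +4.186  -2.515


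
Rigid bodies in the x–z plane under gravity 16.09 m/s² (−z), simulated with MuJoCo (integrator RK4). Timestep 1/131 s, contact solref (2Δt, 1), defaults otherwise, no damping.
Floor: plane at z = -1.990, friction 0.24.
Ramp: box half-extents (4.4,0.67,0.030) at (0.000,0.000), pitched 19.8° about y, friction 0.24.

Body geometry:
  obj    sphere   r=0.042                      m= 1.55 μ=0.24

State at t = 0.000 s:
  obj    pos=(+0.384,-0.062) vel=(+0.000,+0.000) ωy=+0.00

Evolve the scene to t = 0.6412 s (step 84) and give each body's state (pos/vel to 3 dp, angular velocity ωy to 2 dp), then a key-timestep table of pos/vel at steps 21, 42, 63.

State at t = 0.6412 s:
  obj    pos=(+1.137,-0.333) vel=(+2.349,-0.846) ωy=+59.41

Key-timestep trajectory:
   step    t(s)  obj.x    obj.z    obj.vx   obj.vz 
     21  0.1603   +0.431  -0.079  +0.587  -0.211
     42  0.3206   +0.572  -0.130  +1.175  -0.423
     63  0.4809   +0.808  -0.214  +1.762  -0.634


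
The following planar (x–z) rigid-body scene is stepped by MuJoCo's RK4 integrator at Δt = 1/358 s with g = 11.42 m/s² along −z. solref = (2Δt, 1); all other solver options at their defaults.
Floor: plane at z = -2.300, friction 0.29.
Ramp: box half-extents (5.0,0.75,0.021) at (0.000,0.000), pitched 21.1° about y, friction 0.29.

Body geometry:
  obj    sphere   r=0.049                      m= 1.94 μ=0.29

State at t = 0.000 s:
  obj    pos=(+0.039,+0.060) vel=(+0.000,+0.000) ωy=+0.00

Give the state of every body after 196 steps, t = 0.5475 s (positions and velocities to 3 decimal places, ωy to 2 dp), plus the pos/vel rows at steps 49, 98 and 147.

State at t = 0.5475 s:
  obj    pos=(+0.450,-0.098) vel=(+1.500,-0.579) ωy=+32.81

Key-timestep trajectory:
   step    t(s)  obj.x    obj.z    obj.vx   obj.vz 
     49  0.1369   +0.065  +0.050  +0.375  -0.145
     98  0.2737   +0.142  +0.020  +0.750  -0.289
    147  0.4106   +0.270  -0.029  +1.125  -0.434


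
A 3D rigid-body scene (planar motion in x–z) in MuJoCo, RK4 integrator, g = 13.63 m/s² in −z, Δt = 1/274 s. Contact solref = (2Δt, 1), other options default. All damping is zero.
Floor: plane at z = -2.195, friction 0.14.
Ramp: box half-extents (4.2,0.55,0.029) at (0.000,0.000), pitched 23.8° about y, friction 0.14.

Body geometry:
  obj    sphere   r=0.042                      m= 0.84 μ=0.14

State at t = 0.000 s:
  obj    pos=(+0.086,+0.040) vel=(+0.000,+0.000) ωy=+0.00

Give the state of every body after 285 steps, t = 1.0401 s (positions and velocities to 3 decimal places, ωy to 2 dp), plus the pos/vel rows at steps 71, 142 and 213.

State at t = 1.0401 s:
  obj    pos=(+2.031,-0.818) vel=(+3.739,-1.649) ωy=+97.28

Key-timestep trajectory:
   step    t(s)  obj.x    obj.z    obj.vx   obj.vz 
     71  0.2591   +0.207  -0.014  +0.932  -0.411
    142  0.5182   +0.569  -0.173  +1.863  -0.822
    213  0.7774   +1.172  -0.439  +2.795  -1.233


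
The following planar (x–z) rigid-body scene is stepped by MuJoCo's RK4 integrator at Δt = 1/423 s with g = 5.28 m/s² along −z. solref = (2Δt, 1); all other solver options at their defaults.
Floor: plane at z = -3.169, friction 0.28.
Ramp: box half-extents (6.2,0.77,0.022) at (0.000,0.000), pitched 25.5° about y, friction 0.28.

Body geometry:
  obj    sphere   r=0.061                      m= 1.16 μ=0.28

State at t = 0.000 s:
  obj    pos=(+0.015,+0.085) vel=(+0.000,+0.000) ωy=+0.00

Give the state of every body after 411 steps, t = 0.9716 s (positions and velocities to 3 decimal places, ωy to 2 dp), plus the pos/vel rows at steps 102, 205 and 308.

State at t = 0.9716 s:
  obj    pos=(+0.707,-0.245) vel=(+1.424,-0.679) ωy=+25.86

Key-timestep trajectory:
   step    t(s)  obj.x    obj.z    obj.vx   obj.vz 
    102  0.2411   +0.058  +0.064  +0.353  -0.169
    205  0.4846   +0.187  +0.003  +0.710  -0.339
    308  0.7281   +0.403  -0.100  +1.067  -0.509


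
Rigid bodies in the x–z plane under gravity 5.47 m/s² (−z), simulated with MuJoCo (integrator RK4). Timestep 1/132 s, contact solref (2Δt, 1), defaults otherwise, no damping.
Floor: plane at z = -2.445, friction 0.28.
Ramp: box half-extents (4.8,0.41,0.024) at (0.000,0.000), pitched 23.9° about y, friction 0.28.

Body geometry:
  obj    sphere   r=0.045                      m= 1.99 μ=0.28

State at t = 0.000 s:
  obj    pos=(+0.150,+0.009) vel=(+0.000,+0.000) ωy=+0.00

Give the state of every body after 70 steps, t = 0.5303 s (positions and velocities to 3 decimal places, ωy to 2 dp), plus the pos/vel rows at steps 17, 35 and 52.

State at t = 0.5303 s:
  obj    pos=(+0.354,-0.081) vel=(+0.768,-0.340) ωy=+18.65

Key-timestep trajectory:
   step    t(s)  obj.x    obj.z    obj.vx   obj.vz 
     17  0.1288   +0.162  +0.004  +0.187  -0.083
     35  0.2652   +0.201  -0.014  +0.384  -0.170
     52  0.3939   +0.262  -0.041  +0.570  -0.253


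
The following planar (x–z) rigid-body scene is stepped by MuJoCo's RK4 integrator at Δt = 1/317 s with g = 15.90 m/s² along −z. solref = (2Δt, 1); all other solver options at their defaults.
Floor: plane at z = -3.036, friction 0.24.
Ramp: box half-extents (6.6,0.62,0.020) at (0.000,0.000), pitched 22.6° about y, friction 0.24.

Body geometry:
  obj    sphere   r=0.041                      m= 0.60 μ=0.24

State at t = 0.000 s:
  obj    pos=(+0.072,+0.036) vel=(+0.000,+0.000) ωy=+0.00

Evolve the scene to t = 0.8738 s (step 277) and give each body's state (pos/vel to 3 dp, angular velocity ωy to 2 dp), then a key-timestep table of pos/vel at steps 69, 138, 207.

State at t = 0.8738 s:
  obj    pos=(+1.610,-0.604) vel=(+3.521,-1.466) ωy=+93.01

Key-timestep trajectory:
   step    t(s)  obj.x    obj.z    obj.vx   obj.vz 
     69  0.2177   +0.168  -0.004  +0.877  -0.365
    138  0.4353   +0.454  -0.123  +1.754  -0.730
    207  0.6530   +0.931  -0.322  +2.631  -1.095


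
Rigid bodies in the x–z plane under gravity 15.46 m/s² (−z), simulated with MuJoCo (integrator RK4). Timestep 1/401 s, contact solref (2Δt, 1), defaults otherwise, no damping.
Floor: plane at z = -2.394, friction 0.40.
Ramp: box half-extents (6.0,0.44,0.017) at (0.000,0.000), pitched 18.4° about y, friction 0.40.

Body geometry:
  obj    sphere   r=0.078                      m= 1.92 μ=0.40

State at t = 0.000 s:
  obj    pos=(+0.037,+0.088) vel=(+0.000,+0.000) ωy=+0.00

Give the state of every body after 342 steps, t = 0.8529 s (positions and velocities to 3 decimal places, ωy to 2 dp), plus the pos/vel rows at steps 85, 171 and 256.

State at t = 0.8529 s:
  obj    pos=(+1.240,-0.312) vel=(+2.821,-0.938) ωy=+38.11

Key-timestep trajectory:
   step    t(s)  obj.x    obj.z    obj.vx   obj.vz 
     85  0.2120   +0.111  +0.063  +0.701  -0.233
    171  0.4264   +0.338  -0.012  +1.411  -0.469
    256  0.6384   +0.711  -0.136  +2.112  -0.702


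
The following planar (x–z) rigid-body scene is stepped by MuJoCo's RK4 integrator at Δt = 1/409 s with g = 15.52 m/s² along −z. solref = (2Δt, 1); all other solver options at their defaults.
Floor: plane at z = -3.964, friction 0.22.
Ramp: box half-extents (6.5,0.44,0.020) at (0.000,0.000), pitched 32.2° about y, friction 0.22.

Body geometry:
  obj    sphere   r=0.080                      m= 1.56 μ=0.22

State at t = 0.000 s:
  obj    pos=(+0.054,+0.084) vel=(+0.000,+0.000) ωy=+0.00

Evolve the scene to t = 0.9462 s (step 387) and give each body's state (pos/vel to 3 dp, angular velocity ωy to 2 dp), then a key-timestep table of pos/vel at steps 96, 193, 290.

State at t = 0.9462 s:
  obj    pos=(+2.292,-1.325) vel=(+4.730,-2.979) ωy=+69.86

Key-timestep trajectory:
   step    t(s)  obj.x    obj.z    obj.vx   obj.vz 
     96  0.2347   +0.192  -0.003  +1.174  -0.739
    193  0.4719   +0.611  -0.266  +2.359  -1.486
    290  0.7090   +1.311  -0.707  +3.545  -2.232


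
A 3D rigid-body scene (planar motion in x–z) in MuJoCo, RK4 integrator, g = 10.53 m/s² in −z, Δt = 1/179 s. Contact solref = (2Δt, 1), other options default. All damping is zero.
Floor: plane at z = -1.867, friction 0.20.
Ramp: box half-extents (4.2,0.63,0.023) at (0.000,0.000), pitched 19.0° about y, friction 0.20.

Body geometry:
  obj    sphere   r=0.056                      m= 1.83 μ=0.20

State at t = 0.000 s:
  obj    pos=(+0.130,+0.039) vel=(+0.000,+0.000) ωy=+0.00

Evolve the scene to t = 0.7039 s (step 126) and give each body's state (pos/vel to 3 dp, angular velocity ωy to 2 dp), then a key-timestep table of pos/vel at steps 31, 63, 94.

State at t = 0.7039 s:
  obj    pos=(+0.704,-0.159) vel=(+1.630,-0.561) ωy=+30.77

Key-timestep trajectory:
   step    t(s)  obj.x    obj.z    obj.vx   obj.vz 
     31  0.1732   +0.165  +0.027  +0.401  -0.138
     63  0.3520   +0.273  -0.011  +0.815  -0.281
     94  0.5251   +0.449  -0.071  +1.216  -0.419


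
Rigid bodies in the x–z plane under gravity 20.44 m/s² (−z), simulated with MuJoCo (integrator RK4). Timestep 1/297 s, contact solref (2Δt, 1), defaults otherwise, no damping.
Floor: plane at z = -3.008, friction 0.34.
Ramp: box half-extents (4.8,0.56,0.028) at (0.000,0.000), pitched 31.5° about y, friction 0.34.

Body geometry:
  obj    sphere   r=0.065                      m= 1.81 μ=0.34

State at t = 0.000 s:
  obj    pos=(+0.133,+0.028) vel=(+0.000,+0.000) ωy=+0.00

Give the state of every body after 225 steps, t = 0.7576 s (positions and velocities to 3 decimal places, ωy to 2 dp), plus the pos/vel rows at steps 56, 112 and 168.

State at t = 0.7576 s:
  obj    pos=(+2.000,-1.116) vel=(+4.928,-3.020) ωy=+88.90

Key-timestep trajectory:
   step    t(s)  obj.x    obj.z    obj.vx   obj.vz 
     56  0.1886   +0.249  -0.043  +1.227  -0.752
    112  0.3771   +0.595  -0.256  +2.453  -1.503
    168  0.5657   +1.174  -0.610  +3.679  -2.255


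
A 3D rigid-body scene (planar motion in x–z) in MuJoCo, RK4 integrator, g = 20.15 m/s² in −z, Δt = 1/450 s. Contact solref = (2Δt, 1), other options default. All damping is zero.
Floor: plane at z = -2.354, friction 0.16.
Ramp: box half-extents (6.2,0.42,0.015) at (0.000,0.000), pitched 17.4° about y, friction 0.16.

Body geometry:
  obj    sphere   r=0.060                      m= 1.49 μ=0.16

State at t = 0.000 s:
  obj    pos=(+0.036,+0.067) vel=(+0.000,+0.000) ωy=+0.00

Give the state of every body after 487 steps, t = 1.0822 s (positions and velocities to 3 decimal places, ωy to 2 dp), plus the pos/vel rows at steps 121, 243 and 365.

State at t = 1.0822 s:
  obj    pos=(+2.441,-0.686) vel=(+4.445,-1.393) ωy=+77.63

Key-timestep trajectory:
   step    t(s)  obj.x    obj.z    obj.vx   obj.vz 
    121  0.2689   +0.185  +0.021  +1.104  -0.346
    243  0.5400   +0.635  -0.120  +2.218  -0.695
    365  0.8111   +1.387  -0.356  +3.331  -1.044


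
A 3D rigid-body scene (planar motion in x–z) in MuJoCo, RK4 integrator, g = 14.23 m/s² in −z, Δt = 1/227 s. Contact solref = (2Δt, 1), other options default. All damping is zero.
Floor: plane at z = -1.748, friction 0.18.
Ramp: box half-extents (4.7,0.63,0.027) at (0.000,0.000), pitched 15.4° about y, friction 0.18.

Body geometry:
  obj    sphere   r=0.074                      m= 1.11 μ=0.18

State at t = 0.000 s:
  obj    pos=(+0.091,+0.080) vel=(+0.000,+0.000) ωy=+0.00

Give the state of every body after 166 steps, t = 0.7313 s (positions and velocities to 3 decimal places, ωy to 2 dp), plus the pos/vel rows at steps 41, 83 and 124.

State at t = 0.7313 s:
  obj    pos=(+0.787,-0.112) vel=(+1.903,-0.524) ωy=+26.67

Key-timestep trajectory:
   step    t(s)  obj.x    obj.z    obj.vx   obj.vz 
     41  0.1806   +0.133  +0.068  +0.470  -0.129
     83  0.3656   +0.265  +0.032  +0.952  -0.262
    124  0.5463   +0.479  -0.027  +1.422  -0.392


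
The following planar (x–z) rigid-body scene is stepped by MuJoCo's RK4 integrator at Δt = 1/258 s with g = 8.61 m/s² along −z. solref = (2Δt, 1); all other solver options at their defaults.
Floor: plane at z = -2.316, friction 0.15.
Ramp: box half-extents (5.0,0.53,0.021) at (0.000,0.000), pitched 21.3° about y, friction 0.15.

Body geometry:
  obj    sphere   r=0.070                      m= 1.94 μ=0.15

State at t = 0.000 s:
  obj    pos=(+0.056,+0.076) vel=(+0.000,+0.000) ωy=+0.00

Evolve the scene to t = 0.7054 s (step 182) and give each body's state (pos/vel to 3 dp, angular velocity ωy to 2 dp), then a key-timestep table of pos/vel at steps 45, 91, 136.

State at t = 0.7054 s:
  obj    pos=(+0.574,-0.126) vel=(+1.468,-0.573) ωy=+22.51

Key-timestep trajectory:
   step    t(s)  obj.x    obj.z    obj.vx   obj.vz 
     45  0.1744   +0.088  +0.063  +0.363  -0.142
     91  0.3527   +0.185  +0.025  +0.734  -0.286
    136  0.5271   +0.345  -0.037  +1.097  -0.428


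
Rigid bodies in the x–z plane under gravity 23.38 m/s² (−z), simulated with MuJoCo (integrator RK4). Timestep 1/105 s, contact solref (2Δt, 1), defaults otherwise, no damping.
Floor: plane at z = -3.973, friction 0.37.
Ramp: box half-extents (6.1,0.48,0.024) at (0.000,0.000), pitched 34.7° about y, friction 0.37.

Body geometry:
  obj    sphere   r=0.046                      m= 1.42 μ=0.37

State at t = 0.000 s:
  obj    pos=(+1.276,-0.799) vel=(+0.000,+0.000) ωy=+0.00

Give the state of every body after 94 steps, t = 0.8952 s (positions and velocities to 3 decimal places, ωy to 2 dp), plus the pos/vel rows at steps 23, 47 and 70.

State at t = 0.8952 s:
  obj    pos=(+4.408,-2.967) vel=(+6.996,-4.844) ωy=+184.98

Key-timestep trajectory:
   step    t(s)  obj.x    obj.z    obj.vx   obj.vz 
     23  0.2190   +1.464  -0.929  +1.712  -1.186
     47  0.4476   +2.059  -1.341  +3.498  -2.422
     70  0.6667   +3.013  -2.001  +5.210  -3.607


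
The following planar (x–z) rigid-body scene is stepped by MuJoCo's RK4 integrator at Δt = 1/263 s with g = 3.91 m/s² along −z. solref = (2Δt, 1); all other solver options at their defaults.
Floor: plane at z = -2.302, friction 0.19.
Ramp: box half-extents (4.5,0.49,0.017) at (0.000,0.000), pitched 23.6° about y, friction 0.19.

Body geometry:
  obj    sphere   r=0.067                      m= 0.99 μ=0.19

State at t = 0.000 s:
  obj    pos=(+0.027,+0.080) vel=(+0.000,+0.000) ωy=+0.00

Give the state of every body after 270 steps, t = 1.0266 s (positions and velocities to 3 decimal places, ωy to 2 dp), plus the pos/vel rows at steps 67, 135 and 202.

State at t = 1.0266 s:
  obj    pos=(+0.567,-0.156) vel=(+1.052,-0.460) ωy=+17.13

Key-timestep trajectory:
   step    t(s)  obj.x    obj.z    obj.vx   obj.vz 
     67  0.2548   +0.060  +0.065  +0.261  -0.114
    135  0.5133   +0.162  +0.021  +0.526  -0.230
    202  0.7681   +0.329  -0.052  +0.787  -0.344


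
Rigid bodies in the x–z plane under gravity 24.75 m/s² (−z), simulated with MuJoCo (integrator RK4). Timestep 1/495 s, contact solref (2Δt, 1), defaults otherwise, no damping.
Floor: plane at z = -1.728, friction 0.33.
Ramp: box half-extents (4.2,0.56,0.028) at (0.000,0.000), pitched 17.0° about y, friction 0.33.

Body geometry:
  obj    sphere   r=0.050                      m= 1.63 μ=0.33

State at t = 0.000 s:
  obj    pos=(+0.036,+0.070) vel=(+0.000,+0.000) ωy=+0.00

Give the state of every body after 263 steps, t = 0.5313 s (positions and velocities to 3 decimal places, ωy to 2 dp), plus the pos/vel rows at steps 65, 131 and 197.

State at t = 0.5313 s:
  obj    pos=(+0.734,-0.143) vel=(+2.626,-0.803) ωy=+54.92

Key-timestep trajectory:
   step    t(s)  obj.x    obj.z    obj.vx   obj.vz 
     65  0.1313   +0.079  +0.057  +0.649  -0.198
    131  0.2646   +0.209  +0.018  +1.308  -0.400
    197  0.3980   +0.428  -0.049  +1.967  -0.601


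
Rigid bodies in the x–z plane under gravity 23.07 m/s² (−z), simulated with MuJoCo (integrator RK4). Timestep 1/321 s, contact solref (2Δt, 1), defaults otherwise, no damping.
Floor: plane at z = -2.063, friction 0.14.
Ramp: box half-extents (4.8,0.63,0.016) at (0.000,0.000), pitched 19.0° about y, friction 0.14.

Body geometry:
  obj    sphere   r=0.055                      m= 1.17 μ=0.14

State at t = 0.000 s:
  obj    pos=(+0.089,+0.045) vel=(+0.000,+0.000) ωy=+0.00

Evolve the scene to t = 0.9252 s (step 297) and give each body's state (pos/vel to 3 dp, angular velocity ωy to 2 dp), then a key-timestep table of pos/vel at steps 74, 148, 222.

State at t = 0.9252 s:
  obj    pos=(+2.260,-0.703) vel=(+4.694,-1.616) ωy=+90.23

Key-timestep trajectory:
   step    t(s)  obj.x    obj.z    obj.vx   obj.vz 
     74  0.2305   +0.224  -0.002  +1.170  -0.403
    148  0.4611   +0.628  -0.141  +2.339  -0.805
    222  0.6916   +1.302  -0.373  +3.508  -1.208


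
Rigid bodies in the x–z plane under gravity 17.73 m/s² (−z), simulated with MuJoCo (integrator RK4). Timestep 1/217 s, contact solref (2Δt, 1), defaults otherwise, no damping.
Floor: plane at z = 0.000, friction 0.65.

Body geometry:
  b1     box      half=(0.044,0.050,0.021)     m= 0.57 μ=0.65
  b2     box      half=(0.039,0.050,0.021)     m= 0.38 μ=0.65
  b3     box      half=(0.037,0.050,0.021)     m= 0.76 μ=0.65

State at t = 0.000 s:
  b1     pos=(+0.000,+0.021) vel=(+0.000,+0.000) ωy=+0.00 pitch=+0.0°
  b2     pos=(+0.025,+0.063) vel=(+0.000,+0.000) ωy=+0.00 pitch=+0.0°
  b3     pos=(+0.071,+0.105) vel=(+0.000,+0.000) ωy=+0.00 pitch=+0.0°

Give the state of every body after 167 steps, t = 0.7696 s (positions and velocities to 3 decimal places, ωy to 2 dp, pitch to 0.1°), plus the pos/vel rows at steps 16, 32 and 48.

State at t = 0.7696 s:
  b1     pos=(+0.000,+0.021) vel=(+0.000,+0.000) ωy=+0.00 pitch=+0.0°
  b2     pos=(+0.025,+0.063) vel=(+0.000,+0.000) ωy=+0.00 pitch=+0.0°
  b3     pos=(+0.111,+0.037) vel=(+0.000,+0.000) ωy=+0.00 pitch=+90.0°

Key-timestep trajectory:
   step    t(s)  b1.x    b1.z    b1.vx   b1.vz   b2.x    b2.z    b2.vx   b2.vz   b3.x    b3.z    b3.vx   b3.vz 
     16  0.0737   +0.000  +0.021  -0.001  +0.000   +0.027  +0.065  +0.060  +0.048   +0.080  +0.100  +0.253  -0.156
     32  0.1475   +0.000  +0.021  +0.000  +0.000   +0.032  +0.068  +0.015  +0.000   +0.105  +0.065  +0.373  -1.007
     48  0.2212   +0.000  +0.021  -0.003  +0.000   +0.024  +0.062  -0.044  -0.030   +0.111  +0.037  -0.015  +0.015
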